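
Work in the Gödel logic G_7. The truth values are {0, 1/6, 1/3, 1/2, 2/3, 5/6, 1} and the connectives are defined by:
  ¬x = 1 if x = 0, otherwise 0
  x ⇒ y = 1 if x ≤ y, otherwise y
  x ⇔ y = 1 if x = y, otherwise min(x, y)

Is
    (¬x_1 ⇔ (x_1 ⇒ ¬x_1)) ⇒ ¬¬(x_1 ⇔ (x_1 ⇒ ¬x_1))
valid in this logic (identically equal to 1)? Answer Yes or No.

No

Counterexample: take x_1 = 0.
¬x_1 = ¬0 = 1
¬x_1 = ¬0 = 1
x_1 ⇒ ¬x_1 = 0 ⇒ 1 = 1
¬x_1 ⇔ (x_1 ⇒ ¬x_1) = 1 ⇔ 1 = 1
¬x_1 = ¬0 = 1
x_1 ⇒ ¬x_1 = 0 ⇒ 1 = 1
x_1 ⇔ (x_1 ⇒ ¬x_1) = 0 ⇔ 1 = 0
¬(x_1 ⇔ (x_1 ⇒ ¬x_1)) = ¬0 = 1
¬¬(x_1 ⇔ (x_1 ⇒ ¬x_1)) = ¬1 = 0
(¬x_1 ⇔ (x_1 ⇒ ¬x_1)) ⇒ ¬¬(x_1 ⇔ (x_1 ⇒ ¬x_1)) = 1 ⇒ 0 = 0
This gives 0 ≠ 1.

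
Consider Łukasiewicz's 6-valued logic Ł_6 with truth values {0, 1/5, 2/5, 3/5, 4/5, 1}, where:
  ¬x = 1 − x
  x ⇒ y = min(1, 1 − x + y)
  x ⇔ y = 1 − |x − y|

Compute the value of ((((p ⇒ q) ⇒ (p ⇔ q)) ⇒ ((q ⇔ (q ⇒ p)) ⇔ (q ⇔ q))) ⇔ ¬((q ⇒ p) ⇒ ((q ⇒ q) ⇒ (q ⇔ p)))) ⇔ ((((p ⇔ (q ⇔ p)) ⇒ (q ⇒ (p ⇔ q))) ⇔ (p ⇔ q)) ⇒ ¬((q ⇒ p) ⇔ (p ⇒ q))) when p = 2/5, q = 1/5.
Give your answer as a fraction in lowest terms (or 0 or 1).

2/5

p ⇒ q = 2/5 ⇒ 1/5 = 4/5
p ⇔ q = 2/5 ⇔ 1/5 = 4/5
(p ⇒ q) ⇒ (p ⇔ q) = 4/5 ⇒ 4/5 = 1
q ⇒ p = 1/5 ⇒ 2/5 = 1
q ⇔ (q ⇒ p) = 1/5 ⇔ 1 = 1/5
q ⇔ q = 1/5 ⇔ 1/5 = 1
(q ⇔ (q ⇒ p)) ⇔ (q ⇔ q) = 1/5 ⇔ 1 = 1/5
((p ⇒ q) ⇒ (p ⇔ q)) ⇒ ((q ⇔ (q ⇒ p)) ⇔ (q ⇔ q)) = 1 ⇒ 1/5 = 1/5
q ⇒ p = 1/5 ⇒ 2/5 = 1
q ⇒ q = 1/5 ⇒ 1/5 = 1
q ⇔ p = 1/5 ⇔ 2/5 = 4/5
(q ⇒ q) ⇒ (q ⇔ p) = 1 ⇒ 4/5 = 4/5
(q ⇒ p) ⇒ ((q ⇒ q) ⇒ (q ⇔ p)) = 1 ⇒ 4/5 = 4/5
¬((q ⇒ p) ⇒ ((q ⇒ q) ⇒ (q ⇔ p))) = ¬4/5 = 1/5
(((p ⇒ q) ⇒ (p ⇔ q)) ⇒ ((q ⇔ (q ⇒ p)) ⇔ (q ⇔ q))) ⇔ ¬((q ⇒ p) ⇒ ((q ⇒ q) ⇒ (q ⇔ p))) = 1/5 ⇔ 1/5 = 1
q ⇔ p = 1/5 ⇔ 2/5 = 4/5
p ⇔ (q ⇔ p) = 2/5 ⇔ 4/5 = 3/5
p ⇔ q = 2/5 ⇔ 1/5 = 4/5
q ⇒ (p ⇔ q) = 1/5 ⇒ 4/5 = 1
(p ⇔ (q ⇔ p)) ⇒ (q ⇒ (p ⇔ q)) = 3/5 ⇒ 1 = 1
p ⇔ q = 2/5 ⇔ 1/5 = 4/5
((p ⇔ (q ⇔ p)) ⇒ (q ⇒ (p ⇔ q))) ⇔ (p ⇔ q) = 1 ⇔ 4/5 = 4/5
q ⇒ p = 1/5 ⇒ 2/5 = 1
p ⇒ q = 2/5 ⇒ 1/5 = 4/5
(q ⇒ p) ⇔ (p ⇒ q) = 1 ⇔ 4/5 = 4/5
¬((q ⇒ p) ⇔ (p ⇒ q)) = ¬4/5 = 1/5
(((p ⇔ (q ⇔ p)) ⇒ (q ⇒ (p ⇔ q))) ⇔ (p ⇔ q)) ⇒ ¬((q ⇒ p) ⇔ (p ⇒ q)) = 4/5 ⇒ 1/5 = 2/5
((((p ⇒ q) ⇒ (p ⇔ q)) ⇒ ((q ⇔ (q ⇒ p)) ⇔ (q ⇔ q))) ⇔ ¬((q ⇒ p) ⇒ ((q ⇒ q) ⇒ (q ⇔ p)))) ⇔ ((((p ⇔ (q ⇔ p)) ⇒ (q ⇒ (p ⇔ q))) ⇔ (p ⇔ q)) ⇒ ¬((q ⇒ p) ⇔ (p ⇒ q))) = 1 ⇔ 2/5 = 2/5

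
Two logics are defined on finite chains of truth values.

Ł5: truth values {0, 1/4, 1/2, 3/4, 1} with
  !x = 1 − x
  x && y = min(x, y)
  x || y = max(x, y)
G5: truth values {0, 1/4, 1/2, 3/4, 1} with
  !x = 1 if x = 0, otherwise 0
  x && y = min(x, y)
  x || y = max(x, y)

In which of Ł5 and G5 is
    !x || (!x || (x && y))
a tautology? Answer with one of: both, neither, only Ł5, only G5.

In Ł5: at x = 1/4, y = 0 the value is 3/4 — not a tautology.
In G5: at x = 1/4, y = 0 the value is 0 — not a tautology.

neither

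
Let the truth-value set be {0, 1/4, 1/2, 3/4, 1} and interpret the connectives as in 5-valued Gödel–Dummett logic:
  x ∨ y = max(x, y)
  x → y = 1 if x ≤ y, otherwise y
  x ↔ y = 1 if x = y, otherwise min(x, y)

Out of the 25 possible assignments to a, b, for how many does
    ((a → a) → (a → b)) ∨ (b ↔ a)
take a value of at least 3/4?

16

value 1: 15 assignments (counts)
value 3/4: 1 assignment (counts)
value 1/2: 2 assignments
value 1/4: 3 assignments
value 0: 4 assignments
So 16 of the 25 assignments meet the threshold.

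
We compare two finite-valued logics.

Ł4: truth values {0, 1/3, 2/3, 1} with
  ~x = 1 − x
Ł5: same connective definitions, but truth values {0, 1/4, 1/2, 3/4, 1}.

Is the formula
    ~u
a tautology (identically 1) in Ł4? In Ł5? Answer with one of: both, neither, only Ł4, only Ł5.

neither

In Ł4: at u = 1/3 the value is 2/3 — not a tautology.
In Ł5: at u = 1/4 the value is 3/4 — not a tautology.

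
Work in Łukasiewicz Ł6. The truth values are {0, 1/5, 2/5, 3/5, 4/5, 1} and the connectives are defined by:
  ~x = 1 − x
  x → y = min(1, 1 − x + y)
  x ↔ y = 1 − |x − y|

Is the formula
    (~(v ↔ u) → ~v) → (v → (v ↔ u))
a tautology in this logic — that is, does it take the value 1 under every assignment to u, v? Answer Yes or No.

At u = 4/5, v = 3/5, for instance:
v ↔ u = 3/5 ↔ 4/5 = 4/5
~(v ↔ u) = ~4/5 = 1/5
~v = ~3/5 = 2/5
~(v ↔ u) → ~v = 1/5 → 2/5 = 1
v → (v ↔ u) = 3/5 → 4/5 = 1
(~(v ↔ u) → ~v) → (v → (v ↔ u)) = 1 → 1 = 1
and checking the remaining 35 assignments likewise gives ≥ 1 in every case.

Yes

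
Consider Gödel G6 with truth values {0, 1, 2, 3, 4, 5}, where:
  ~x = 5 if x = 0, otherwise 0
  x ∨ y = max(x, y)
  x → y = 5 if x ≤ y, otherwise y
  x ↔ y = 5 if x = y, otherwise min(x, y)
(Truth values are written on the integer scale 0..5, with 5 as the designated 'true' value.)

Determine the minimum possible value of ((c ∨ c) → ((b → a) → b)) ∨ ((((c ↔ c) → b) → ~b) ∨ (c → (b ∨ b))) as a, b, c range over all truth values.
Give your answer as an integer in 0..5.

Take a = 1, b = 1, c = 2:
c ∨ c = 2 ∨ 2 = 2
b → a = 1 → 1 = 5
(b → a) → b = 5 → 1 = 1
(c ∨ c) → ((b → a) → b) = 2 → 1 = 1
c ↔ c = 2 ↔ 2 = 5
(c ↔ c) → b = 5 → 1 = 1
~b = ~1 = 0
((c ↔ c) → b) → ~b = 1 → 0 = 0
b ∨ b = 1 ∨ 1 = 1
c → (b ∨ b) = 2 → 1 = 1
(((c ↔ c) → b) → ~b) ∨ (c → (b ∨ b)) = 0 ∨ 1 = 1
((c ∨ c) → ((b → a) → b)) ∨ ((((c ↔ c) → b) → ~b) ∨ (c → (b ∨ b))) = 1 ∨ 1 = 1
No assignment yields a value below 1, so this is the minimum.

1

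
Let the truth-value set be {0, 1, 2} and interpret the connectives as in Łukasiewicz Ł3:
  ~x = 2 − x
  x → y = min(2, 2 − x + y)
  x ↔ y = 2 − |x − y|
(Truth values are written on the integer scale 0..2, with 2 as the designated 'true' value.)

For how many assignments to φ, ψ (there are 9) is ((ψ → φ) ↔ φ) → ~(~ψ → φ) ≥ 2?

3

φ = 0, ψ = 0 ↦ 2  ≥
φ = 0, ψ = 1 ↦ 2  ≥
φ = 0, ψ = 2 ↦ 0  <
φ = 1, ψ = 0 ↦ 2  ≥
φ = 1, ψ = 1 ↦ 1  <
φ = 1, ψ = 2 ↦ 0  <
φ = 2, ψ = 0 ↦ 0  <
φ = 2, ψ = 1 ↦ 0  <
φ = 2, ψ = 2 ↦ 0  <
So 3 of the 9 assignments meet the threshold.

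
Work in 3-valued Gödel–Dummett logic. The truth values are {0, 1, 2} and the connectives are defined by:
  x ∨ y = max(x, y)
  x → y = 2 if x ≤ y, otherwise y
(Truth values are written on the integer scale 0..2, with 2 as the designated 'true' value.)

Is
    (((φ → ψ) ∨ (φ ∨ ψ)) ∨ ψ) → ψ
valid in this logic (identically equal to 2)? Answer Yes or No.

Counterexample: take φ = 0, ψ = 0.
φ → ψ = 0 → 0 = 2
φ ∨ ψ = 0 ∨ 0 = 0
(φ → ψ) ∨ (φ ∨ ψ) = 2 ∨ 0 = 2
((φ → ψ) ∨ (φ ∨ ψ)) ∨ ψ = 2 ∨ 0 = 2
(((φ → ψ) ∨ (φ ∨ ψ)) ∨ ψ) → ψ = 2 → 0 = 0
This gives 0 ≠ 2.

No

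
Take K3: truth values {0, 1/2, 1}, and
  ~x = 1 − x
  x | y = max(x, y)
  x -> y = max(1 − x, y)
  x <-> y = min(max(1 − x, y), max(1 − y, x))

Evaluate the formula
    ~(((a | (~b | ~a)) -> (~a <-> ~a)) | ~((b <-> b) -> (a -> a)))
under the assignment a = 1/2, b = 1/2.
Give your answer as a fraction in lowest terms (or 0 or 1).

~b = ~1/2 = 1/2
~a = ~1/2 = 1/2
~b | ~a = 1/2 | 1/2 = 1/2
a | (~b | ~a) = 1/2 | 1/2 = 1/2
~a = ~1/2 = 1/2
~a = ~1/2 = 1/2
~a <-> ~a = 1/2 <-> 1/2 = 1/2
(a | (~b | ~a)) -> (~a <-> ~a) = 1/2 -> 1/2 = 1/2
b <-> b = 1/2 <-> 1/2 = 1/2
a -> a = 1/2 -> 1/2 = 1/2
(b <-> b) -> (a -> a) = 1/2 -> 1/2 = 1/2
~((b <-> b) -> (a -> a)) = ~1/2 = 1/2
((a | (~b | ~a)) -> (~a <-> ~a)) | ~((b <-> b) -> (a -> a)) = 1/2 | 1/2 = 1/2
~(((a | (~b | ~a)) -> (~a <-> ~a)) | ~((b <-> b) -> (a -> a))) = ~1/2 = 1/2

1/2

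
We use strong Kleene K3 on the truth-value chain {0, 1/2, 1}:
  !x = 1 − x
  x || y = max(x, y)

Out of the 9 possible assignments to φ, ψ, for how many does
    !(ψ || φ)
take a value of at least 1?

1

φ = 0, ψ = 0 ↦ 1  ≥
φ = 0, ψ = 1/2 ↦ 1/2  <
φ = 0, ψ = 1 ↦ 0  <
φ = 1/2, ψ = 0 ↦ 1/2  <
φ = 1/2, ψ = 1/2 ↦ 1/2  <
φ = 1/2, ψ = 1 ↦ 0  <
φ = 1, ψ = 0 ↦ 0  <
φ = 1, ψ = 1/2 ↦ 0  <
φ = 1, ψ = 1 ↦ 0  <
So 1 of the 9 assignments meets the threshold.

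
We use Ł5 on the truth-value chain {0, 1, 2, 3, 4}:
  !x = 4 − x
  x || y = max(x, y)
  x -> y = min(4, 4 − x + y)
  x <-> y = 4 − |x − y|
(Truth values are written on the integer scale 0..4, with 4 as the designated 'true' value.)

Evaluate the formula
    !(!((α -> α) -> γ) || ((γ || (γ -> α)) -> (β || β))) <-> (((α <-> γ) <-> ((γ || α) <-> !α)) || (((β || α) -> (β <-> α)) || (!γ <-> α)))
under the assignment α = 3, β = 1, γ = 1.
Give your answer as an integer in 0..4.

α -> α = 3 -> 3 = 4
(α -> α) -> γ = 4 -> 1 = 1
!((α -> α) -> γ) = !1 = 3
γ -> α = 1 -> 3 = 4
γ || (γ -> α) = 1 || 4 = 4
β || β = 1 || 1 = 1
(γ || (γ -> α)) -> (β || β) = 4 -> 1 = 1
!((α -> α) -> γ) || ((γ || (γ -> α)) -> (β || β)) = 3 || 1 = 3
!(!((α -> α) -> γ) || ((γ || (γ -> α)) -> (β || β))) = !3 = 1
α <-> γ = 3 <-> 1 = 2
γ || α = 1 || 3 = 3
!α = !3 = 1
(γ || α) <-> !α = 3 <-> 1 = 2
(α <-> γ) <-> ((γ || α) <-> !α) = 2 <-> 2 = 4
β || α = 1 || 3 = 3
β <-> α = 1 <-> 3 = 2
(β || α) -> (β <-> α) = 3 -> 2 = 3
!γ = !1 = 3
!γ <-> α = 3 <-> 3 = 4
((β || α) -> (β <-> α)) || (!γ <-> α) = 3 || 4 = 4
((α <-> γ) <-> ((γ || α) <-> !α)) || (((β || α) -> (β <-> α)) || (!γ <-> α)) = 4 || 4 = 4
!(!((α -> α) -> γ) || ((γ || (γ -> α)) -> (β || β))) <-> (((α <-> γ) <-> ((γ || α) <-> !α)) || (((β || α) -> (β <-> α)) || (!γ <-> α))) = 1 <-> 4 = 1

1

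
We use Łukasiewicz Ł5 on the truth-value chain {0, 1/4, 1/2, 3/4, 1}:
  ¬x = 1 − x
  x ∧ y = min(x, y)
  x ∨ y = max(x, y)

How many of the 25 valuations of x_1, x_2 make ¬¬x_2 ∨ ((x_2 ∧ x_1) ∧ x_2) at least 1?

value 1: 5 assignments (counts)
value 3/4: 5 assignments
value 1/2: 5 assignments
value 1/4: 5 assignments
value 0: 5 assignments
So 5 of the 25 assignments meet the threshold.

5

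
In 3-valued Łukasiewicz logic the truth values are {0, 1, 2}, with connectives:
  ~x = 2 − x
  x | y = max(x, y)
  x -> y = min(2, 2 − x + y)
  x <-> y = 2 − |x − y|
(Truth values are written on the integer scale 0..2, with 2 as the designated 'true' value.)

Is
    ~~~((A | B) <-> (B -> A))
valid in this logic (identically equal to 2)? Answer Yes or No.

No

Counterexample: take A = 0, B = 1.
A | B = 0 | 1 = 1
B -> A = 1 -> 0 = 1
(A | B) <-> (B -> A) = 1 <-> 1 = 2
~((A | B) <-> (B -> A)) = ~2 = 0
~~((A | B) <-> (B -> A)) = ~0 = 2
~~~((A | B) <-> (B -> A)) = ~2 = 0
This gives 0 ≠ 2.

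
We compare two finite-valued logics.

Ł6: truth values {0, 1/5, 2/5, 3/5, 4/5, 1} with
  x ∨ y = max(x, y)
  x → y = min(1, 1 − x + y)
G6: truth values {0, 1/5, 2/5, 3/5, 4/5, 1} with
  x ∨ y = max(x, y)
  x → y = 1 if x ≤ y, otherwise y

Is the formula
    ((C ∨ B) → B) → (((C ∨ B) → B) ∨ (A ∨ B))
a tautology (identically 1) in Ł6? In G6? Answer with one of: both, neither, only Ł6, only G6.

In Ł6: every assignment gives 1 — tautology.
In G6: every assignment gives 1 — tautology.

both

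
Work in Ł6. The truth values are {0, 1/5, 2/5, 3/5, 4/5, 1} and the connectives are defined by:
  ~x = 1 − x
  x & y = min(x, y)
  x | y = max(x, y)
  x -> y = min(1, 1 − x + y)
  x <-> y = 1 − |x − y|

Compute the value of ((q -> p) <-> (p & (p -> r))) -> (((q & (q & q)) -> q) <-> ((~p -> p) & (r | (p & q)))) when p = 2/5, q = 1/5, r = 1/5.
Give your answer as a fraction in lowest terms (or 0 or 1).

q -> p = 1/5 -> 2/5 = 1
p -> r = 2/5 -> 1/5 = 4/5
p & (p -> r) = 2/5 & 4/5 = 2/5
(q -> p) <-> (p & (p -> r)) = 1 <-> 2/5 = 2/5
q & q = 1/5 & 1/5 = 1/5
q & (q & q) = 1/5 & 1/5 = 1/5
(q & (q & q)) -> q = 1/5 -> 1/5 = 1
~p = ~2/5 = 3/5
~p -> p = 3/5 -> 2/5 = 4/5
p & q = 2/5 & 1/5 = 1/5
r | (p & q) = 1/5 | 1/5 = 1/5
(~p -> p) & (r | (p & q)) = 4/5 & 1/5 = 1/5
((q & (q & q)) -> q) <-> ((~p -> p) & (r | (p & q))) = 1 <-> 1/5 = 1/5
((q -> p) <-> (p & (p -> r))) -> (((q & (q & q)) -> q) <-> ((~p -> p) & (r | (p & q)))) = 2/5 -> 1/5 = 4/5

4/5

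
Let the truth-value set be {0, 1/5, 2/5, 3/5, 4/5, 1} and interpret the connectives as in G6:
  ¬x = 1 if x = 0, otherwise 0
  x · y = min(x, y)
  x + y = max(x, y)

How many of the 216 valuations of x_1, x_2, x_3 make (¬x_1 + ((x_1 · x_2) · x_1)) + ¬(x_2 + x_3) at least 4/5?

65

value 1: 47 assignments (counts)
value 4/5: 18 assignments (counts)
value 3/5: 30 assignments
value 2/5: 42 assignments
value 1/5: 54 assignments
value 0: 25 assignments
So 65 of the 216 assignments meet the threshold.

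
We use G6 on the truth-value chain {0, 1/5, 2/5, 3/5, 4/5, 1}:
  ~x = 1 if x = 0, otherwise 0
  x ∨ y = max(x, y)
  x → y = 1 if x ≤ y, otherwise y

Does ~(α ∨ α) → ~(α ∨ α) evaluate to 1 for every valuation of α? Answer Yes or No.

Yes

α = 0 ↦ 1
α = 1/5 ↦ 1
α = 2/5 ↦ 1
α = 3/5 ↦ 1
α = 4/5 ↦ 1
α = 1 ↦ 1
Every assignment gives a value ≥ 1.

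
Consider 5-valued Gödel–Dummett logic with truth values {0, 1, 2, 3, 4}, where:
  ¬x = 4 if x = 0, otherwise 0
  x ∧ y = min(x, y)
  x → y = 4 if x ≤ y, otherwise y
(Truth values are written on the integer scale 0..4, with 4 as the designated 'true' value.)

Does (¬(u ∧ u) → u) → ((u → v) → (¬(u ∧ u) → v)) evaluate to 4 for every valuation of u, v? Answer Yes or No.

At u = 3, v = 1, for instance:
u ∧ u = 3 ∧ 3 = 3
¬(u ∧ u) = ¬3 = 0
¬(u ∧ u) → u = 0 → 3 = 4
u → v = 3 → 1 = 1
¬(u ∧ u) → v = 0 → 1 = 4
(u → v) → (¬(u ∧ u) → v) = 1 → 4 = 4
(¬(u ∧ u) → u) → ((u → v) → (¬(u ∧ u) → v)) = 4 → 4 = 4
and checking the remaining 24 assignments likewise gives ≥ 4 in every case.

Yes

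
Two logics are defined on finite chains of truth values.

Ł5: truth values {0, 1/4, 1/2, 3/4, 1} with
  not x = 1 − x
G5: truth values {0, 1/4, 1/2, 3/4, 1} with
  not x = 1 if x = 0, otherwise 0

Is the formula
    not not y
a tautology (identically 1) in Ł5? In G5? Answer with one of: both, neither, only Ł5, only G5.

neither

In Ł5: at y = 0 the value is 0 — not a tautology.
In G5: at y = 0 the value is 0 — not a tautology.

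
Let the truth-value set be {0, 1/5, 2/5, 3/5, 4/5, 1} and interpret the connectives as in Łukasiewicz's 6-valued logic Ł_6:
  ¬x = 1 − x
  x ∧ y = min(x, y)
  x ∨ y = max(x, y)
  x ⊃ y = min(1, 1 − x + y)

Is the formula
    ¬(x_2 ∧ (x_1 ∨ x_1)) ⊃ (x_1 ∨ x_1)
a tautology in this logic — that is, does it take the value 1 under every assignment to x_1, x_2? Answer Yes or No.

No

Counterexample: take x_1 = 0, x_2 = 0.
x_1 ∨ x_1 = 0 ∨ 0 = 0
x_2 ∧ (x_1 ∨ x_1) = 0 ∧ 0 = 0
¬(x_2 ∧ (x_1 ∨ x_1)) = ¬0 = 1
¬(x_2 ∧ (x_1 ∨ x_1)) ⊃ (x_1 ∨ x_1) = 1 ⊃ 0 = 0
This gives 0 ≠ 1.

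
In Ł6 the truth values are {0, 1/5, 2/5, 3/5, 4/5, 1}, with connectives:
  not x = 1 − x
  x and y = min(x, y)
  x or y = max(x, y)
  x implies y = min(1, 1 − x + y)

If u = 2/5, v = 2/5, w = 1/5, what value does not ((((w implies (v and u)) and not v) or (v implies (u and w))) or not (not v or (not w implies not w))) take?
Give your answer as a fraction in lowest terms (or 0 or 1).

1/5

v and u = 2/5 and 2/5 = 2/5
w implies (v and u) = 1/5 implies 2/5 = 1
not v = not 2/5 = 3/5
(w implies (v and u)) and not v = 1 and 3/5 = 3/5
u and w = 2/5 and 1/5 = 1/5
v implies (u and w) = 2/5 implies 1/5 = 4/5
((w implies (v and u)) and not v) or (v implies (u and w)) = 3/5 or 4/5 = 4/5
not v = not 2/5 = 3/5
not w = not 1/5 = 4/5
not w = not 1/5 = 4/5
not w implies not w = 4/5 implies 4/5 = 1
not v or (not w implies not w) = 3/5 or 1 = 1
not (not v or (not w implies not w)) = not 1 = 0
(((w implies (v and u)) and not v) or (v implies (u and w))) or not (not v or (not w implies not w)) = 4/5 or 0 = 4/5
not ((((w implies (v and u)) and not v) or (v implies (u and w))) or not (not v or (not w implies not w))) = not 4/5 = 1/5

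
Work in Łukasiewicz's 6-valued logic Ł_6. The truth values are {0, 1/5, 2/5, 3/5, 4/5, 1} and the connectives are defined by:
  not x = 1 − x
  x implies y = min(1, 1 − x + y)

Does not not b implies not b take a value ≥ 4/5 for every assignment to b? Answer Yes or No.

Counterexample: take b = 4/5.
not b = not 4/5 = 1/5
not not b = not 1/5 = 4/5
not b = not 4/5 = 1/5
not not b implies not b = 4/5 implies 1/5 = 2/5
This gives 2/5, which is below 4/5.

No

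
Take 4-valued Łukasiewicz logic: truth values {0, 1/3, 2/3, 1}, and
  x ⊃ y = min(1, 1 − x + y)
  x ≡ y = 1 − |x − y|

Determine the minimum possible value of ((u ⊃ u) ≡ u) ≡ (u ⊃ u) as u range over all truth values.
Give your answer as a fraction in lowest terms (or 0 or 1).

0

Take u = 0:
u ⊃ u = 0 ⊃ 0 = 1
(u ⊃ u) ≡ u = 1 ≡ 0 = 0
u ⊃ u = 0 ⊃ 0 = 1
((u ⊃ u) ≡ u) ≡ (u ⊃ u) = 0 ≡ 1 = 0
No assignment yields a value below 0, so this is the minimum.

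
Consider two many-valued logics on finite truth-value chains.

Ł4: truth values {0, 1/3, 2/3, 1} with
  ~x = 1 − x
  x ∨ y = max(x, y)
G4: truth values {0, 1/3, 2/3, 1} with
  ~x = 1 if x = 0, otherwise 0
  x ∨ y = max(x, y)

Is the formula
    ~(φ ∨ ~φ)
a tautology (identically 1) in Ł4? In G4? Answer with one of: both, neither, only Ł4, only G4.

In Ł4: at φ = 0 the value is 0 — not a tautology.
In G4: at φ = 0 the value is 0 — not a tautology.

neither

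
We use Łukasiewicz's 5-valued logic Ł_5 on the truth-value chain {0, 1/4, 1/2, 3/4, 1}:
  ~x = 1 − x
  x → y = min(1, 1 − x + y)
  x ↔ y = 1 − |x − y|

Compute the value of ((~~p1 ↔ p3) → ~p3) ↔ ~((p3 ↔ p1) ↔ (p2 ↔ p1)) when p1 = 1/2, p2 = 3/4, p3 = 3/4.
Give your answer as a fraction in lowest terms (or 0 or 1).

1/2

~p1 = ~1/2 = 1/2
~~p1 = ~1/2 = 1/2
~~p1 ↔ p3 = 1/2 ↔ 3/4 = 3/4
~p3 = ~3/4 = 1/4
(~~p1 ↔ p3) → ~p3 = 3/4 → 1/4 = 1/2
p3 ↔ p1 = 3/4 ↔ 1/2 = 3/4
p2 ↔ p1 = 3/4 ↔ 1/2 = 3/4
(p3 ↔ p1) ↔ (p2 ↔ p1) = 3/4 ↔ 3/4 = 1
~((p3 ↔ p1) ↔ (p2 ↔ p1)) = ~1 = 0
((~~p1 ↔ p3) → ~p3) ↔ ~((p3 ↔ p1) ↔ (p2 ↔ p1)) = 1/2 ↔ 0 = 1/2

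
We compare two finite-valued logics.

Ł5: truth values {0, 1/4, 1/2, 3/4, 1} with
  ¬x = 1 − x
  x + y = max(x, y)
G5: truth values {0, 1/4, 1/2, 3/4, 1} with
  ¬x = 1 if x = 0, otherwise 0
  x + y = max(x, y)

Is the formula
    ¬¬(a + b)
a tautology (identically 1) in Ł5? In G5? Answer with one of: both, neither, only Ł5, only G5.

In Ł5: at a = 0, b = 0 the value is 0 — not a tautology.
In G5: at a = 0, b = 0 the value is 0 — not a tautology.

neither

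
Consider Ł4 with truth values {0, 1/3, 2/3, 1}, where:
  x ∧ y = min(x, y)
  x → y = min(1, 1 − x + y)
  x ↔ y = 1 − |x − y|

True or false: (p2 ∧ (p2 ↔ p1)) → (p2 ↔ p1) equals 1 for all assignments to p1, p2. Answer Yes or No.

Yes

p1 = 0, p2 = 0 ↦ 1
p1 = 0, p2 = 1/3 ↦ 1
p1 = 0, p2 = 2/3 ↦ 1
p1 = 0, p2 = 1 ↦ 1
p1 = 1/3, p2 = 0 ↦ 1
p1 = 1/3, p2 = 1/3 ↦ 1
p1 = 1/3, p2 = 2/3 ↦ 1
p1 = 1/3, p2 = 1 ↦ 1
p1 = 2/3, p2 = 0 ↦ 1
p1 = 2/3, p2 = 1/3 ↦ 1
p1 = 2/3, p2 = 2/3 ↦ 1
p1 = 2/3, p2 = 1 ↦ 1
p1 = 1, p2 = 0 ↦ 1
p1 = 1, p2 = 1/3 ↦ 1
p1 = 1, p2 = 2/3 ↦ 1
p1 = 1, p2 = 1 ↦ 1
Every assignment gives a value ≥ 1.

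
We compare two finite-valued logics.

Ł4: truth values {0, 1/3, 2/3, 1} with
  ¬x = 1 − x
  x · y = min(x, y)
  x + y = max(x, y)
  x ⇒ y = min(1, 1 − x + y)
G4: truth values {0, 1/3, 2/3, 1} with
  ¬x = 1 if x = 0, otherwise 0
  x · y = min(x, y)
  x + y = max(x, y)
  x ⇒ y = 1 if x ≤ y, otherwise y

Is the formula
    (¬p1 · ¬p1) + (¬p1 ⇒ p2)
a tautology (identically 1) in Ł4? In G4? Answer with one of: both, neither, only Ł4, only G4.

In Ł4: at p1 = 1/3, p2 = 0 the value is 2/3 — not a tautology.
In G4: every assignment gives 1 — tautology.

only G4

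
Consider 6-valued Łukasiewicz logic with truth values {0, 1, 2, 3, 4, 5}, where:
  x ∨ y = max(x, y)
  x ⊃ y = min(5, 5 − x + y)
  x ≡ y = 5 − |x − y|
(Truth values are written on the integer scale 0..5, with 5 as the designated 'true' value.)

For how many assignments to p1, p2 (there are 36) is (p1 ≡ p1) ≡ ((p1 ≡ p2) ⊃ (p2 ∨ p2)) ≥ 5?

17

value 5: 17 assignments (counts)
value 4: 7 assignments
value 3: 5 assignments
value 2: 4 assignments
value 1: 2 assignments
value 0: 1 assignment
So 17 of the 36 assignments meet the threshold.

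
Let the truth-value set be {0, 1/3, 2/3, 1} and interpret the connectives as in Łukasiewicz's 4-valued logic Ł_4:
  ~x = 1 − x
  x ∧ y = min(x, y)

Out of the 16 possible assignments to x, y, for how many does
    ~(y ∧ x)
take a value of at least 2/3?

x = 0, y = 0 ↦ 1  ≥
x = 0, y = 1/3 ↦ 1  ≥
x = 0, y = 2/3 ↦ 1  ≥
x = 0, y = 1 ↦ 1  ≥
x = 1/3, y = 0 ↦ 1  ≥
x = 1/3, y = 1/3 ↦ 2/3  ≥
x = 1/3, y = 2/3 ↦ 2/3  ≥
x = 1/3, y = 1 ↦ 2/3  ≥
x = 2/3, y = 0 ↦ 1  ≥
x = 2/3, y = 1/3 ↦ 2/3  ≥
x = 2/3, y = 2/3 ↦ 1/3  <
x = 2/3, y = 1 ↦ 1/3  <
x = 1, y = 0 ↦ 1  ≥
x = 1, y = 1/3 ↦ 2/3  ≥
x = 1, y = 2/3 ↦ 1/3  <
x = 1, y = 1 ↦ 0  <
So 12 of the 16 assignments meet the threshold.

12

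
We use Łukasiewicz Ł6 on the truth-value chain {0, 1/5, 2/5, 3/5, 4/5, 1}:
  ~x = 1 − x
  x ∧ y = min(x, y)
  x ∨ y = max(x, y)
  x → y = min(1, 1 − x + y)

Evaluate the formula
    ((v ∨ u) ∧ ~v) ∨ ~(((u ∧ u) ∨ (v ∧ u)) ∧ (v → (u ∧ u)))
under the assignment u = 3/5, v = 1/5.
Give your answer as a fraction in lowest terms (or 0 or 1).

v ∨ u = 1/5 ∨ 3/5 = 3/5
~v = ~1/5 = 4/5
(v ∨ u) ∧ ~v = 3/5 ∧ 4/5 = 3/5
u ∧ u = 3/5 ∧ 3/5 = 3/5
v ∧ u = 1/5 ∧ 3/5 = 1/5
(u ∧ u) ∨ (v ∧ u) = 3/5 ∨ 1/5 = 3/5
u ∧ u = 3/5 ∧ 3/5 = 3/5
v → (u ∧ u) = 1/5 → 3/5 = 1
((u ∧ u) ∨ (v ∧ u)) ∧ (v → (u ∧ u)) = 3/5 ∧ 1 = 3/5
~(((u ∧ u) ∨ (v ∧ u)) ∧ (v → (u ∧ u))) = ~3/5 = 2/5
((v ∨ u) ∧ ~v) ∨ ~(((u ∧ u) ∨ (v ∧ u)) ∧ (v → (u ∧ u))) = 3/5 ∨ 2/5 = 3/5

3/5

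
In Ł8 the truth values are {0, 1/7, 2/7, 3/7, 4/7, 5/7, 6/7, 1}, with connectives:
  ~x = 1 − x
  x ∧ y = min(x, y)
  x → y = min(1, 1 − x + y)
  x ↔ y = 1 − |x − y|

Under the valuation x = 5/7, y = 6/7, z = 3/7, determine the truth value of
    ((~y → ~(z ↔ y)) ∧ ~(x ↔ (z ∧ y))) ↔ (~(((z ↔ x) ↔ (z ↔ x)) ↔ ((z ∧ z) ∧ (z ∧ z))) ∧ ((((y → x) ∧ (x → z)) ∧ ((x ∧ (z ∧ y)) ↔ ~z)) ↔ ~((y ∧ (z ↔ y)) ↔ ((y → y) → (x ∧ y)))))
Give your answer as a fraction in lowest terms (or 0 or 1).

6/7

~y = ~6/7 = 1/7
z ↔ y = 3/7 ↔ 6/7 = 4/7
~(z ↔ y) = ~4/7 = 3/7
~y → ~(z ↔ y) = 1/7 → 3/7 = 1
z ∧ y = 3/7 ∧ 6/7 = 3/7
x ↔ (z ∧ y) = 5/7 ↔ 3/7 = 5/7
~(x ↔ (z ∧ y)) = ~5/7 = 2/7
(~y → ~(z ↔ y)) ∧ ~(x ↔ (z ∧ y)) = 1 ∧ 2/7 = 2/7
z ↔ x = 3/7 ↔ 5/7 = 5/7
z ↔ x = 3/7 ↔ 5/7 = 5/7
(z ↔ x) ↔ (z ↔ x) = 5/7 ↔ 5/7 = 1
z ∧ z = 3/7 ∧ 3/7 = 3/7
z ∧ z = 3/7 ∧ 3/7 = 3/7
(z ∧ z) ∧ (z ∧ z) = 3/7 ∧ 3/7 = 3/7
((z ↔ x) ↔ (z ↔ x)) ↔ ((z ∧ z) ∧ (z ∧ z)) = 1 ↔ 3/7 = 3/7
~(((z ↔ x) ↔ (z ↔ x)) ↔ ((z ∧ z) ∧ (z ∧ z))) = ~3/7 = 4/7
y → x = 6/7 → 5/7 = 6/7
x → z = 5/7 → 3/7 = 5/7
(y → x) ∧ (x → z) = 6/7 ∧ 5/7 = 5/7
z ∧ y = 3/7 ∧ 6/7 = 3/7
x ∧ (z ∧ y) = 5/7 ∧ 3/7 = 3/7
~z = ~3/7 = 4/7
(x ∧ (z ∧ y)) ↔ ~z = 3/7 ↔ 4/7 = 6/7
((y → x) ∧ (x → z)) ∧ ((x ∧ (z ∧ y)) ↔ ~z) = 5/7 ∧ 6/7 = 5/7
z ↔ y = 3/7 ↔ 6/7 = 4/7
y ∧ (z ↔ y) = 6/7 ∧ 4/7 = 4/7
y → y = 6/7 → 6/7 = 1
x ∧ y = 5/7 ∧ 6/7 = 5/7
(y → y) → (x ∧ y) = 1 → 5/7 = 5/7
(y ∧ (z ↔ y)) ↔ ((y → y) → (x ∧ y)) = 4/7 ↔ 5/7 = 6/7
~((y ∧ (z ↔ y)) ↔ ((y → y) → (x ∧ y))) = ~6/7 = 1/7
(((y → x) ∧ (x → z)) ∧ ((x ∧ (z ∧ y)) ↔ ~z)) ↔ ~((y ∧ (z ↔ y)) ↔ ((y → y) → (x ∧ y))) = 5/7 ↔ 1/7 = 3/7
~(((z ↔ x) ↔ (z ↔ x)) ↔ ((z ∧ z) ∧ (z ∧ z))) ∧ ((((y → x) ∧ (x → z)) ∧ ((x ∧ (z ∧ y)) ↔ ~z)) ↔ ~((y ∧ (z ↔ y)) ↔ ((y → y) → (x ∧ y)))) = 4/7 ∧ 3/7 = 3/7
((~y → ~(z ↔ y)) ∧ ~(x ↔ (z ∧ y))) ↔ (~(((z ↔ x) ↔ (z ↔ x)) ↔ ((z ∧ z) ∧ (z ∧ z))) ∧ ((((y → x) ∧ (x → z)) ∧ ((x ∧ (z ∧ y)) ↔ ~z)) ↔ ~((y ∧ (z ↔ y)) ↔ ((y → y) → (x ∧ y))))) = 2/7 ↔ 3/7 = 6/7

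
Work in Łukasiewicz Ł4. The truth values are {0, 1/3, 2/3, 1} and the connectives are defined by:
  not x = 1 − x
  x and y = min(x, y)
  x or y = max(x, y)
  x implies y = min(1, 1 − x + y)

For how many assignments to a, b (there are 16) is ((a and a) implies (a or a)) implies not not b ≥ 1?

a = 0, b = 0 ↦ 0  <
a = 0, b = 1/3 ↦ 1/3  <
a = 0, b = 2/3 ↦ 2/3  <
a = 0, b = 1 ↦ 1  ≥
a = 1/3, b = 0 ↦ 0  <
a = 1/3, b = 1/3 ↦ 1/3  <
a = 1/3, b = 2/3 ↦ 2/3  <
a = 1/3, b = 1 ↦ 1  ≥
a = 2/3, b = 0 ↦ 0  <
a = 2/3, b = 1/3 ↦ 1/3  <
a = 2/3, b = 2/3 ↦ 2/3  <
a = 2/3, b = 1 ↦ 1  ≥
a = 1, b = 0 ↦ 0  <
a = 1, b = 1/3 ↦ 1/3  <
a = 1, b = 2/3 ↦ 2/3  <
a = 1, b = 1 ↦ 1  ≥
So 4 of the 16 assignments meet the threshold.

4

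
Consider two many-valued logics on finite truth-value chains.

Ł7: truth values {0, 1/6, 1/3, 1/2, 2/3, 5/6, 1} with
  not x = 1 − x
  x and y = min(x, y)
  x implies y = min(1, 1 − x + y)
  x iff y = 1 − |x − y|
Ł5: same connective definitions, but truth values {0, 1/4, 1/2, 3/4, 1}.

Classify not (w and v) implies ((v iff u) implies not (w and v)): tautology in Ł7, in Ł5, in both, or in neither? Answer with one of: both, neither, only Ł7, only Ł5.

In Ł7: every assignment gives 1 — tautology.
In Ł5: every assignment gives 1 — tautology.

both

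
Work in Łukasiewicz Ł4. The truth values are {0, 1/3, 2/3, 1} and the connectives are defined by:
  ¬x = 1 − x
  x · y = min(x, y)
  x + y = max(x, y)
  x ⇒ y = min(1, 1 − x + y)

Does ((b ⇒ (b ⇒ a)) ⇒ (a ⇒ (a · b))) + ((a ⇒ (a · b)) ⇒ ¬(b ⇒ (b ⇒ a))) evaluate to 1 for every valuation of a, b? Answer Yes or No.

Counterexample: take a = 1/3, b = 0.
b ⇒ a = 0 ⇒ 1/3 = 1
b ⇒ (b ⇒ a) = 0 ⇒ 1 = 1
a · b = 1/3 · 0 = 0
a ⇒ (a · b) = 1/3 ⇒ 0 = 2/3
(b ⇒ (b ⇒ a)) ⇒ (a ⇒ (a · b)) = 1 ⇒ 2/3 = 2/3
a · b = 1/3 · 0 = 0
a ⇒ (a · b) = 1/3 ⇒ 0 = 2/3
b ⇒ a = 0 ⇒ 1/3 = 1
b ⇒ (b ⇒ a) = 0 ⇒ 1 = 1
¬(b ⇒ (b ⇒ a)) = ¬1 = 0
(a ⇒ (a · b)) ⇒ ¬(b ⇒ (b ⇒ a)) = 2/3 ⇒ 0 = 1/3
((b ⇒ (b ⇒ a)) ⇒ (a ⇒ (a · b))) + ((a ⇒ (a · b)) ⇒ ¬(b ⇒ (b ⇒ a))) = 2/3 + 1/3 = 2/3
This gives 2/3 ≠ 1.

No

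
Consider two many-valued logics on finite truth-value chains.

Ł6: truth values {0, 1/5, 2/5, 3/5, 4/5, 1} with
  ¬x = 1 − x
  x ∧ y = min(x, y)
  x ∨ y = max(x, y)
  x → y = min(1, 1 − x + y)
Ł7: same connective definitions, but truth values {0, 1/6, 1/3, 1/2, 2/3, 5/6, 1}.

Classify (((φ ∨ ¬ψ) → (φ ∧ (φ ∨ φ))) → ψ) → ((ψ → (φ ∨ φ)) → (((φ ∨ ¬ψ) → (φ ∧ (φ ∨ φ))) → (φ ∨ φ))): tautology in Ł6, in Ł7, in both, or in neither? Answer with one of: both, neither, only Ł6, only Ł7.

both

In Ł6: every assignment gives 1 — tautology.
In Ł7: every assignment gives 1 — tautology.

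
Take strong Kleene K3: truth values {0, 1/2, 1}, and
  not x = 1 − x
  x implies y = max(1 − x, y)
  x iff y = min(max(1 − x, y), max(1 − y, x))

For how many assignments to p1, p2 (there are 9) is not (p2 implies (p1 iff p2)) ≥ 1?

p1 = 0, p2 = 0 ↦ 0  <
p1 = 0, p2 = 1/2 ↦ 1/2  <
p1 = 0, p2 = 1 ↦ 1  ≥
p1 = 1/2, p2 = 0 ↦ 0  <
p1 = 1/2, p2 = 1/2 ↦ 1/2  <
p1 = 1/2, p2 = 1 ↦ 1/2  <
p1 = 1, p2 = 0 ↦ 0  <
p1 = 1, p2 = 1/2 ↦ 1/2  <
p1 = 1, p2 = 1 ↦ 0  <
So 1 of the 9 assignments meets the threshold.

1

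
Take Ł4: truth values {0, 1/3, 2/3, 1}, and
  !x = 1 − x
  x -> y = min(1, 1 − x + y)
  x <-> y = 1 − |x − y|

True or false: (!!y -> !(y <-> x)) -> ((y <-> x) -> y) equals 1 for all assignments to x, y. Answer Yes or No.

No

Counterexample: take x = 0, y = 0.
!y = !0 = 1
!!y = !1 = 0
y <-> x = 0 <-> 0 = 1
!(y <-> x) = !1 = 0
!!y -> !(y <-> x) = 0 -> 0 = 1
y <-> x = 0 <-> 0 = 1
(y <-> x) -> y = 1 -> 0 = 0
(!!y -> !(y <-> x)) -> ((y <-> x) -> y) = 1 -> 0 = 0
This gives 0 ≠ 1.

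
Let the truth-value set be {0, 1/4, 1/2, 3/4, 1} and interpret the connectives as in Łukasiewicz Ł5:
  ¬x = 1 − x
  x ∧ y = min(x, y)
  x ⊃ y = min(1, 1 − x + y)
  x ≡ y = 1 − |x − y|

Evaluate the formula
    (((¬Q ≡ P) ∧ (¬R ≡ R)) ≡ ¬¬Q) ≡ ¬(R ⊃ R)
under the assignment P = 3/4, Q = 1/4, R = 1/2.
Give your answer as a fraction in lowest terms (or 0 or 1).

¬Q = ¬1/4 = 3/4
¬Q ≡ P = 3/4 ≡ 3/4 = 1
¬R = ¬1/2 = 1/2
¬R ≡ R = 1/2 ≡ 1/2 = 1
(¬Q ≡ P) ∧ (¬R ≡ R) = 1 ∧ 1 = 1
¬Q = ¬1/4 = 3/4
¬¬Q = ¬3/4 = 1/4
((¬Q ≡ P) ∧ (¬R ≡ R)) ≡ ¬¬Q = 1 ≡ 1/4 = 1/4
R ⊃ R = 1/2 ⊃ 1/2 = 1
¬(R ⊃ R) = ¬1 = 0
(((¬Q ≡ P) ∧ (¬R ≡ R)) ≡ ¬¬Q) ≡ ¬(R ⊃ R) = 1/4 ≡ 0 = 3/4

3/4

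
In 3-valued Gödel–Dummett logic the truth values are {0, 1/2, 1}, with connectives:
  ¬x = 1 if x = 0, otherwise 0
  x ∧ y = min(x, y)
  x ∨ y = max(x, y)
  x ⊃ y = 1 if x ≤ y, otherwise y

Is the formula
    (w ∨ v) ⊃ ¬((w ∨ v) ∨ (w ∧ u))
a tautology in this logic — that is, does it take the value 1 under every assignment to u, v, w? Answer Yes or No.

No

Counterexample: take u = 0, v = 0, w = 1/2.
w ∨ v = 1/2 ∨ 0 = 1/2
w ∧ u = 1/2 ∧ 0 = 0
(w ∨ v) ∨ (w ∧ u) = 1/2 ∨ 0 = 1/2
¬((w ∨ v) ∨ (w ∧ u)) = ¬1/2 = 0
(w ∨ v) ⊃ ¬((w ∨ v) ∨ (w ∧ u)) = 1/2 ⊃ 0 = 0
This gives 0 ≠ 1.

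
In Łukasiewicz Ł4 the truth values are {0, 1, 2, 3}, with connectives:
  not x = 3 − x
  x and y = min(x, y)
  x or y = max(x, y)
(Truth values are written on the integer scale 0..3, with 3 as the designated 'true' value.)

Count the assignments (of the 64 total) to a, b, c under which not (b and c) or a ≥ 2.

56

value 3: 37 assignments (counts)
value 2: 19 assignments (counts)
value 1: 7 assignments
value 0: 1 assignment
So 56 of the 64 assignments meet the threshold.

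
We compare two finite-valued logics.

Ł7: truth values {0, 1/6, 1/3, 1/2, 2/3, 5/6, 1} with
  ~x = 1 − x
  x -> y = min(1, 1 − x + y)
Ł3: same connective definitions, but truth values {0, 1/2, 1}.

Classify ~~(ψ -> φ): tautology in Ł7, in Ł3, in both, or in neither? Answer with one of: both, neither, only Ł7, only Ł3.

neither

In Ł7: at φ = 0, ψ = 1/6 the value is 5/6 — not a tautology.
In Ł3: at φ = 0, ψ = 1/2 the value is 1/2 — not a tautology.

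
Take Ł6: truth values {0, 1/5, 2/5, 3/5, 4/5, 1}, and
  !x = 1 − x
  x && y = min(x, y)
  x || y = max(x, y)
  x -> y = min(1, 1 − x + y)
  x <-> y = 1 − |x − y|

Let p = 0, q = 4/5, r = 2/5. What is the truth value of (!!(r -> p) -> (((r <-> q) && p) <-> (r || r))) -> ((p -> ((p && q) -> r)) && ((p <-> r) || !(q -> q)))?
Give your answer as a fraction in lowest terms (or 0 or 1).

r -> p = 2/5 -> 0 = 3/5
!(r -> p) = !3/5 = 2/5
!!(r -> p) = !2/5 = 3/5
r <-> q = 2/5 <-> 4/5 = 3/5
(r <-> q) && p = 3/5 && 0 = 0
r || r = 2/5 || 2/5 = 2/5
((r <-> q) && p) <-> (r || r) = 0 <-> 2/5 = 3/5
!!(r -> p) -> (((r <-> q) && p) <-> (r || r)) = 3/5 -> 3/5 = 1
p && q = 0 && 4/5 = 0
(p && q) -> r = 0 -> 2/5 = 1
p -> ((p && q) -> r) = 0 -> 1 = 1
p <-> r = 0 <-> 2/5 = 3/5
q -> q = 4/5 -> 4/5 = 1
!(q -> q) = !1 = 0
(p <-> r) || !(q -> q) = 3/5 || 0 = 3/5
(p -> ((p && q) -> r)) && ((p <-> r) || !(q -> q)) = 1 && 3/5 = 3/5
(!!(r -> p) -> (((r <-> q) && p) <-> (r || r))) -> ((p -> ((p && q) -> r)) && ((p <-> r) || !(q -> q))) = 1 -> 3/5 = 3/5

3/5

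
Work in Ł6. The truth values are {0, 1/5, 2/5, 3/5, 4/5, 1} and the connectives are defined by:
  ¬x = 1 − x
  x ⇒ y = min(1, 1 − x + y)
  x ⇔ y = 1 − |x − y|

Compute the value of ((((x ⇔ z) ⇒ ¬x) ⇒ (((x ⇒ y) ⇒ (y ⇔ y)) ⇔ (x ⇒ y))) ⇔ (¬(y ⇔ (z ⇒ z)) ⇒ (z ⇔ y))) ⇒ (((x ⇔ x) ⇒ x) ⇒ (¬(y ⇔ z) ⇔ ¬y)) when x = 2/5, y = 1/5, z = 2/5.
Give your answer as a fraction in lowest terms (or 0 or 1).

x ⇔ z = 2/5 ⇔ 2/5 = 1
¬x = ¬2/5 = 3/5
(x ⇔ z) ⇒ ¬x = 1 ⇒ 3/5 = 3/5
x ⇒ y = 2/5 ⇒ 1/5 = 4/5
y ⇔ y = 1/5 ⇔ 1/5 = 1
(x ⇒ y) ⇒ (y ⇔ y) = 4/5 ⇒ 1 = 1
x ⇒ y = 2/5 ⇒ 1/5 = 4/5
((x ⇒ y) ⇒ (y ⇔ y)) ⇔ (x ⇒ y) = 1 ⇔ 4/5 = 4/5
((x ⇔ z) ⇒ ¬x) ⇒ (((x ⇒ y) ⇒ (y ⇔ y)) ⇔ (x ⇒ y)) = 3/5 ⇒ 4/5 = 1
z ⇒ z = 2/5 ⇒ 2/5 = 1
y ⇔ (z ⇒ z) = 1/5 ⇔ 1 = 1/5
¬(y ⇔ (z ⇒ z)) = ¬1/5 = 4/5
z ⇔ y = 2/5 ⇔ 1/5 = 4/5
¬(y ⇔ (z ⇒ z)) ⇒ (z ⇔ y) = 4/5 ⇒ 4/5 = 1
(((x ⇔ z) ⇒ ¬x) ⇒ (((x ⇒ y) ⇒ (y ⇔ y)) ⇔ (x ⇒ y))) ⇔ (¬(y ⇔ (z ⇒ z)) ⇒ (z ⇔ y)) = 1 ⇔ 1 = 1
x ⇔ x = 2/5 ⇔ 2/5 = 1
(x ⇔ x) ⇒ x = 1 ⇒ 2/5 = 2/5
y ⇔ z = 1/5 ⇔ 2/5 = 4/5
¬(y ⇔ z) = ¬4/5 = 1/5
¬y = ¬1/5 = 4/5
¬(y ⇔ z) ⇔ ¬y = 1/5 ⇔ 4/5 = 2/5
((x ⇔ x) ⇒ x) ⇒ (¬(y ⇔ z) ⇔ ¬y) = 2/5 ⇒ 2/5 = 1
((((x ⇔ z) ⇒ ¬x) ⇒ (((x ⇒ y) ⇒ (y ⇔ y)) ⇔ (x ⇒ y))) ⇔ (¬(y ⇔ (z ⇒ z)) ⇒ (z ⇔ y))) ⇒ (((x ⇔ x) ⇒ x) ⇒ (¬(y ⇔ z) ⇔ ¬y)) = 1 ⇒ 1 = 1

1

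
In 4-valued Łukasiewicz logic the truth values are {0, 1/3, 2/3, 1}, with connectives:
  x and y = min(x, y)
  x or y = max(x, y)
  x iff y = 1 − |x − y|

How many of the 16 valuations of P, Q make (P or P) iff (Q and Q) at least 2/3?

10

P = 0, Q = 0 ↦ 1  ≥
P = 0, Q = 1/3 ↦ 2/3  ≥
P = 0, Q = 2/3 ↦ 1/3  <
P = 0, Q = 1 ↦ 0  <
P = 1/3, Q = 0 ↦ 2/3  ≥
P = 1/3, Q = 1/3 ↦ 1  ≥
P = 1/3, Q = 2/3 ↦ 2/3  ≥
P = 1/3, Q = 1 ↦ 1/3  <
P = 2/3, Q = 0 ↦ 1/3  <
P = 2/3, Q = 1/3 ↦ 2/3  ≥
P = 2/3, Q = 2/3 ↦ 1  ≥
P = 2/3, Q = 1 ↦ 2/3  ≥
P = 1, Q = 0 ↦ 0  <
P = 1, Q = 1/3 ↦ 1/3  <
P = 1, Q = 2/3 ↦ 2/3  ≥
P = 1, Q = 1 ↦ 1  ≥
So 10 of the 16 assignments meet the threshold.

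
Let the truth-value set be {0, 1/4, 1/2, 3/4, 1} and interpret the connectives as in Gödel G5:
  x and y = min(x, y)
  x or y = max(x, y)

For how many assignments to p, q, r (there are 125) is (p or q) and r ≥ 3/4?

value 1: 9 assignments (counts)
value 3/4: 23 assignments (counts)
value 1/2: 31 assignments
value 1/4: 33 assignments
value 0: 29 assignments
So 32 of the 125 assignments meet the threshold.

32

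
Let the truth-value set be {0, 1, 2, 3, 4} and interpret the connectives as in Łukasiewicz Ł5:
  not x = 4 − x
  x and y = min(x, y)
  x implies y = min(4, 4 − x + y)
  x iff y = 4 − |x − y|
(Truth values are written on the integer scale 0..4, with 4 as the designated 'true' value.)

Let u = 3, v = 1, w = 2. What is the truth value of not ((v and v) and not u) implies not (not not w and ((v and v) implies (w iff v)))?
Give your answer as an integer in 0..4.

v and v = 1 and 1 = 1
not u = not 3 = 1
(v and v) and not u = 1 and 1 = 1
not ((v and v) and not u) = not 1 = 3
not w = not 2 = 2
not not w = not 2 = 2
v and v = 1 and 1 = 1
w iff v = 2 iff 1 = 3
(v and v) implies (w iff v) = 1 implies 3 = 4
not not w and ((v and v) implies (w iff v)) = 2 and 4 = 2
not (not not w and ((v and v) implies (w iff v))) = not 2 = 2
not ((v and v) and not u) implies not (not not w and ((v and v) implies (w iff v))) = 3 implies 2 = 3

3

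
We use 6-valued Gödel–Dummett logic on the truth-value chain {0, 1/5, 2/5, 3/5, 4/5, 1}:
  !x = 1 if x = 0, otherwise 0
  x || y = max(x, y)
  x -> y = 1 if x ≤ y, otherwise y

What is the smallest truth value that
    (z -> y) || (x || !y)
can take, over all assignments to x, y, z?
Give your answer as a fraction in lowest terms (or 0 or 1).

Take x = 0, y = 1/5, z = 2/5:
z -> y = 2/5 -> 1/5 = 1/5
!y = !1/5 = 0
x || !y = 0 || 0 = 0
(z -> y) || (x || !y) = 1/5 || 0 = 1/5
No assignment yields a value below 1/5, so this is the minimum.

1/5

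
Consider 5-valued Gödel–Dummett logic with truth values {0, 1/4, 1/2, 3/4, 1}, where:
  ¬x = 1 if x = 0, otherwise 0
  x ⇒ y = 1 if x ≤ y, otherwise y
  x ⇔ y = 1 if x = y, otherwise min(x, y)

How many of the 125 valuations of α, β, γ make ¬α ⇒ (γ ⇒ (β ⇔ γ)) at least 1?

115

value 1: 115 assignments (counts)
value 3/4: 1 assignment
value 1/2: 2 assignments
value 1/4: 3 assignments
value 0: 4 assignments
So 115 of the 125 assignments meet the threshold.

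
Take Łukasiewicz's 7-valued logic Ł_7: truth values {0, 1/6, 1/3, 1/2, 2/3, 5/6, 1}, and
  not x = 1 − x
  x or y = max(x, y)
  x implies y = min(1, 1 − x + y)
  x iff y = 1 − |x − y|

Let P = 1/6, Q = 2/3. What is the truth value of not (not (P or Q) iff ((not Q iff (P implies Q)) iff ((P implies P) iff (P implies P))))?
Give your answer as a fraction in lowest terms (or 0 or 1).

P or Q = 1/6 or 2/3 = 2/3
not (P or Q) = not 2/3 = 1/3
not Q = not 2/3 = 1/3
P implies Q = 1/6 implies 2/3 = 1
not Q iff (P implies Q) = 1/3 iff 1 = 1/3
P implies P = 1/6 implies 1/6 = 1
P implies P = 1/6 implies 1/6 = 1
(P implies P) iff (P implies P) = 1 iff 1 = 1
(not Q iff (P implies Q)) iff ((P implies P) iff (P implies P)) = 1/3 iff 1 = 1/3
not (P or Q) iff ((not Q iff (P implies Q)) iff ((P implies P) iff (P implies P))) = 1/3 iff 1/3 = 1
not (not (P or Q) iff ((not Q iff (P implies Q)) iff ((P implies P) iff (P implies P)))) = not 1 = 0

0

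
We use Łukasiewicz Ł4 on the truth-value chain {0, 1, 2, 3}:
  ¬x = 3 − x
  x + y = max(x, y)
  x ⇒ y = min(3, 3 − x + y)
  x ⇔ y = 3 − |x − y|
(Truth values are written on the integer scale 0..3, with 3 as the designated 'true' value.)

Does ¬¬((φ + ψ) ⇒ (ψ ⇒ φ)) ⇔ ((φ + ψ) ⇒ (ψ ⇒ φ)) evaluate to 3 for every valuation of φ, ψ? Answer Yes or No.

φ = 0, ψ = 0 ↦ 3
φ = 0, ψ = 1 ↦ 3
φ = 0, ψ = 2 ↦ 3
φ = 0, ψ = 3 ↦ 3
φ = 1, ψ = 0 ↦ 3
φ = 1, ψ = 1 ↦ 3
φ = 1, ψ = 2 ↦ 3
φ = 1, ψ = 3 ↦ 3
φ = 2, ψ = 0 ↦ 3
φ = 2, ψ = 1 ↦ 3
φ = 2, ψ = 2 ↦ 3
φ = 2, ψ = 3 ↦ 3
φ = 3, ψ = 0 ↦ 3
φ = 3, ψ = 1 ↦ 3
φ = 3, ψ = 2 ↦ 3
φ = 3, ψ = 3 ↦ 3
Every assignment gives a value ≥ 3.

Yes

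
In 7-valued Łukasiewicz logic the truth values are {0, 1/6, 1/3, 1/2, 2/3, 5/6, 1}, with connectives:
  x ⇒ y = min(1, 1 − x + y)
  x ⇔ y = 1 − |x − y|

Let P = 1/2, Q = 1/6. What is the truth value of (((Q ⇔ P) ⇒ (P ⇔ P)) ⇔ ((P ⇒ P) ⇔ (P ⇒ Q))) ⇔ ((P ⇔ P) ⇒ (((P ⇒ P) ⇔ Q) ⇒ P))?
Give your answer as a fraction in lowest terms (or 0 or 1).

2/3

Q ⇔ P = 1/6 ⇔ 1/2 = 2/3
P ⇔ P = 1/2 ⇔ 1/2 = 1
(Q ⇔ P) ⇒ (P ⇔ P) = 2/3 ⇒ 1 = 1
P ⇒ P = 1/2 ⇒ 1/2 = 1
P ⇒ Q = 1/2 ⇒ 1/6 = 2/3
(P ⇒ P) ⇔ (P ⇒ Q) = 1 ⇔ 2/3 = 2/3
((Q ⇔ P) ⇒ (P ⇔ P)) ⇔ ((P ⇒ P) ⇔ (P ⇒ Q)) = 1 ⇔ 2/3 = 2/3
P ⇔ P = 1/2 ⇔ 1/2 = 1
P ⇒ P = 1/2 ⇒ 1/2 = 1
(P ⇒ P) ⇔ Q = 1 ⇔ 1/6 = 1/6
((P ⇒ P) ⇔ Q) ⇒ P = 1/6 ⇒ 1/2 = 1
(P ⇔ P) ⇒ (((P ⇒ P) ⇔ Q) ⇒ P) = 1 ⇒ 1 = 1
(((Q ⇔ P) ⇒ (P ⇔ P)) ⇔ ((P ⇒ P) ⇔ (P ⇒ Q))) ⇔ ((P ⇔ P) ⇒ (((P ⇒ P) ⇔ Q) ⇒ P)) = 2/3 ⇔ 1 = 2/3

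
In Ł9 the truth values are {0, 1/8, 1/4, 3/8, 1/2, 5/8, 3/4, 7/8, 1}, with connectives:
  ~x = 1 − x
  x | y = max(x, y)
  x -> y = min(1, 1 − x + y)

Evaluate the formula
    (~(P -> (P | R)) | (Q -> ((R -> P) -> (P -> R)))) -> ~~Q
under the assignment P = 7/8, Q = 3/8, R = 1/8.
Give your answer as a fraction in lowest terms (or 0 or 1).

P | R = 7/8 | 1/8 = 7/8
P -> (P | R) = 7/8 -> 7/8 = 1
~(P -> (P | R)) = ~1 = 0
R -> P = 1/8 -> 7/8 = 1
P -> R = 7/8 -> 1/8 = 1/4
(R -> P) -> (P -> R) = 1 -> 1/4 = 1/4
Q -> ((R -> P) -> (P -> R)) = 3/8 -> 1/4 = 7/8
~(P -> (P | R)) | (Q -> ((R -> P) -> (P -> R))) = 0 | 7/8 = 7/8
~Q = ~3/8 = 5/8
~~Q = ~5/8 = 3/8
(~(P -> (P | R)) | (Q -> ((R -> P) -> (P -> R)))) -> ~~Q = 7/8 -> 3/8 = 1/2

1/2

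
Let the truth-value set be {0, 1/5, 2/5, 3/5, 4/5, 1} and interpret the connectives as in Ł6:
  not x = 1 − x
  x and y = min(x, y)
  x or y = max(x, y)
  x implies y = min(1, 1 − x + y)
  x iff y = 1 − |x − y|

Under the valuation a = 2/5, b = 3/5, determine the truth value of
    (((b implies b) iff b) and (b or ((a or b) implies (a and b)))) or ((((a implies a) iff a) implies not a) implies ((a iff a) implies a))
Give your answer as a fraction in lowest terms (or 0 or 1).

3/5

b implies b = 3/5 implies 3/5 = 1
(b implies b) iff b = 1 iff 3/5 = 3/5
a or b = 2/5 or 3/5 = 3/5
a and b = 2/5 and 3/5 = 2/5
(a or b) implies (a and b) = 3/5 implies 2/5 = 4/5
b or ((a or b) implies (a and b)) = 3/5 or 4/5 = 4/5
((b implies b) iff b) and (b or ((a or b) implies (a and b))) = 3/5 and 4/5 = 3/5
a implies a = 2/5 implies 2/5 = 1
(a implies a) iff a = 1 iff 2/5 = 2/5
not a = not 2/5 = 3/5
((a implies a) iff a) implies not a = 2/5 implies 3/5 = 1
a iff a = 2/5 iff 2/5 = 1
(a iff a) implies a = 1 implies 2/5 = 2/5
(((a implies a) iff a) implies not a) implies ((a iff a) implies a) = 1 implies 2/5 = 2/5
(((b implies b) iff b) and (b or ((a or b) implies (a and b)))) or ((((a implies a) iff a) implies not a) implies ((a iff a) implies a)) = 3/5 or 2/5 = 3/5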